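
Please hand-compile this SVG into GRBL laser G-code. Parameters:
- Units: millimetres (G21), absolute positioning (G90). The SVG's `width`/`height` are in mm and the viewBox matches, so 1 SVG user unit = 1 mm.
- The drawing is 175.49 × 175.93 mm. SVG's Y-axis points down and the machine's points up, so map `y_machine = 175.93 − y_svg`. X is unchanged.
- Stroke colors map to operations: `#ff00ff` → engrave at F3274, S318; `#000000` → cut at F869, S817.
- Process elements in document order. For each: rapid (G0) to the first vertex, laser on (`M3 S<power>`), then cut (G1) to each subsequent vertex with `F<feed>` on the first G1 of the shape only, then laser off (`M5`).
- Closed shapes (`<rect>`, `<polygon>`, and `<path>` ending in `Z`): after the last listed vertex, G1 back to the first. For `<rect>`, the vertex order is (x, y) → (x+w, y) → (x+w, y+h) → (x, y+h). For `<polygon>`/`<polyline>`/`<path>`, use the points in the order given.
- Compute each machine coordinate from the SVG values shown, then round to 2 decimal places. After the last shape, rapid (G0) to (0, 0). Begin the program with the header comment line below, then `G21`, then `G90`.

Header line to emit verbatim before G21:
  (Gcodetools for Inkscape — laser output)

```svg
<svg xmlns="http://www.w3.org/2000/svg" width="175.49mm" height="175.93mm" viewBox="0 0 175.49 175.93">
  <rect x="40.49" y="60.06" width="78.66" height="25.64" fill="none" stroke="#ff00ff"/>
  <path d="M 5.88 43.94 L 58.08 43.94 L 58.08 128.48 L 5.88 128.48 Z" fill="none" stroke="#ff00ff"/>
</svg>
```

viewBox `0 0 175.49 175.93` with mm width/height → 1 unit = 1 mm. Flip: y_m = 175.93 − y_svg.

**Shape 1** — `<rect>` rectangle, stroke `#ff00ff` → engrave (S318, F3274). Machine vertices: (40.49,115.87) → (119.15,115.87) → (119.15,90.23) → (40.49,90.23) → (40.49,115.87). Closed: final G1 returns to the first vertex.

**Shape 2** — `<path>` rectangle, stroke `#ff00ff` → engrave (S318, F3274). Machine vertices: (5.88,131.99) → (58.08,131.99) → (58.08,47.45) → (5.88,47.45) → (5.88,131.99). Closed: final G1 returns to the first vertex.

(Gcodetools for Inkscape — laser output)
G21
G90
G0 X40.49 Y115.87
M3 S318
G1 X119.15 Y115.87 F3274
G1 X119.15 Y90.23
G1 X40.49 Y90.23
G1 X40.49 Y115.87
M5
G0 X5.88 Y131.99
M3 S318
G1 X58.08 Y131.99 F3274
G1 X58.08 Y47.45
G1 X5.88 Y47.45
G1 X5.88 Y131.99
M5
G0 X0.00 Y0.00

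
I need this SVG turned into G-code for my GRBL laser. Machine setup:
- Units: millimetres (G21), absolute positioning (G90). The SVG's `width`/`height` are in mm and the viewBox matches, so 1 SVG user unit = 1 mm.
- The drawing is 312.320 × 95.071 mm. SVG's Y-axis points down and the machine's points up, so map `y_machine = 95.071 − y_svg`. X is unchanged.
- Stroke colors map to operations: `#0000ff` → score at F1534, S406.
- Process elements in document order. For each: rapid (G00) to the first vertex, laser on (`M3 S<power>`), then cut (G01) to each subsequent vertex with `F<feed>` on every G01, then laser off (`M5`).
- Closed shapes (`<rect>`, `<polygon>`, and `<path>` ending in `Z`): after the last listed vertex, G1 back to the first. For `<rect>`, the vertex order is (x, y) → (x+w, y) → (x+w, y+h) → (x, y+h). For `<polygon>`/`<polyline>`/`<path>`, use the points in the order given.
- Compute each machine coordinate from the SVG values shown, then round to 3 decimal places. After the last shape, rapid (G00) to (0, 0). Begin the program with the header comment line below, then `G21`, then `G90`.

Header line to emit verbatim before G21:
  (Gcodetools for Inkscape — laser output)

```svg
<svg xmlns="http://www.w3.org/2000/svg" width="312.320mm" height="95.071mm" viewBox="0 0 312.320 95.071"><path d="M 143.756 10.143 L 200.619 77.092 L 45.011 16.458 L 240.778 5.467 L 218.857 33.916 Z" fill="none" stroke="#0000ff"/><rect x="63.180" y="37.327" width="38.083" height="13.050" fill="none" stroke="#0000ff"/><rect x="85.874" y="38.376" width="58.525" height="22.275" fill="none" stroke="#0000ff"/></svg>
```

Since the viewBox matches the mm dimensions, user units are millimetres directly. The only transform is the Y-flip y_m = 95.071 − y_svg.

Shape 1 is a closed polygon drawn with `<path>`. Its stroke #0000ff means score at S406, F1534. After flipping Y the toolpath is (143.756,84.928) → (200.619,17.979) → (45.011,78.613) → (240.778,89.604) → (218.857,61.155) → (143.756,84.928), returning to the start.

Shape 2 is a rectangle drawn with `<rect>`. Its stroke #0000ff means score at S406, F1534. After flipping Y the toolpath is (63.180,57.744) → (101.263,57.744) → (101.263,44.694) → (63.180,44.694) → (63.180,57.744), returning to the start.

Shape 3 is a rectangle drawn with `<rect>`. Its stroke #0000ff means score at S406, F1534. After flipping Y the toolpath is (85.874,56.695) → (144.399,56.695) → (144.399,34.420) → (85.874,34.420) → (85.874,56.695), returning to the start.

(Gcodetools for Inkscape — laser output)
G21
G90
G00 X143.756 Y84.928
M3 S406
G01 X200.619 Y17.979 F1534
G01 X45.011 Y78.613 F1534
G01 X240.778 Y89.604 F1534
G01 X218.857 Y61.155 F1534
G01 X143.756 Y84.928 F1534
M5
G00 X63.180 Y57.744
M3 S406
G01 X101.263 Y57.744 F1534
G01 X101.263 Y44.694 F1534
G01 X63.180 Y44.694 F1534
G01 X63.180 Y57.744 F1534
M5
G00 X85.874 Y56.695
M3 S406
G01 X144.399 Y56.695 F1534
G01 X144.399 Y34.420 F1534
G01 X85.874 Y34.420 F1534
G01 X85.874 Y56.695 F1534
M5
G00 X0.000 Y0.000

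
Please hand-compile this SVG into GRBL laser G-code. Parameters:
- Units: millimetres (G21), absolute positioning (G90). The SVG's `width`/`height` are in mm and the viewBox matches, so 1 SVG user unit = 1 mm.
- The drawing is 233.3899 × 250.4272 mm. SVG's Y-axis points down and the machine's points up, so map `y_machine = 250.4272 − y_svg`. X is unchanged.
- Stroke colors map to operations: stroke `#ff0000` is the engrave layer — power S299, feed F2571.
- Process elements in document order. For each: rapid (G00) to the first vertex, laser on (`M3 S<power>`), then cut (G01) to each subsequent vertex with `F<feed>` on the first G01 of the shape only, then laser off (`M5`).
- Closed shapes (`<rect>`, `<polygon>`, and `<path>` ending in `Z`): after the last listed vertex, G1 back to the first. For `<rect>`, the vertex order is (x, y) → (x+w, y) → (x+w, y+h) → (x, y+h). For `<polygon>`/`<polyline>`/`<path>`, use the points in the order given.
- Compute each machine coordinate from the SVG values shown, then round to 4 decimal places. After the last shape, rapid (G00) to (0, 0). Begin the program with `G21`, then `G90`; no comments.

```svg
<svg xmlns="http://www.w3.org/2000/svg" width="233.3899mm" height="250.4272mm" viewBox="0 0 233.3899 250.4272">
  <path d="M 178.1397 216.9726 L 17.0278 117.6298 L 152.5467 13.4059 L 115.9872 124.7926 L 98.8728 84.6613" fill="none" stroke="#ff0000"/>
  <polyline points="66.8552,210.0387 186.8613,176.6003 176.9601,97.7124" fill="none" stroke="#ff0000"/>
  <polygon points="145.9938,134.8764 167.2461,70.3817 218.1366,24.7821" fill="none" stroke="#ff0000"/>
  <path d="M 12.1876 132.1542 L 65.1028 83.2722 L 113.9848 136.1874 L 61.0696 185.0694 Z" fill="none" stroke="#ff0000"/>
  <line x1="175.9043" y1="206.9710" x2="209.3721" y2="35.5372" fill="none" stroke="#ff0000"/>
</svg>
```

Since the viewBox matches the mm dimensions, user units are millimetres directly. The only transform is the Y-flip y_m = 250.4272 − y_svg.

Shape 1 is a open polyline drawn with `<path>`. Its stroke #ff0000 means engrave at S299, F2571. After flipping Y the toolpath is (178.1397,33.4546) → (17.0278,132.7974) → (152.5467,237.0213) → (115.9872,125.6346) → (98.8728,165.7659).

Shape 2 is a open polyline drawn with `<polyline>`. Its stroke #ff0000 means engrave at S299, F2571. After flipping Y the toolpath is (66.8552,40.3885) → (186.8613,73.8269) → (176.9601,152.7148).

Shape 3 is a closed polygon drawn with `<polygon>`. Its stroke #ff0000 means engrave at S299, F2571. After flipping Y the toolpath is (145.9938,115.5508) → (167.2461,180.0455) → (218.1366,225.6451) → (145.9938,115.5508), returning to the start.

Shape 4 is a regular polygon drawn with `<path>`. Its stroke #ff0000 means engrave at S299, F2571. After flipping Y the toolpath is (12.1876,118.2730) → (65.1028,167.1550) → (113.9848,114.2398) → (61.0696,65.3578) → (12.1876,118.2730), returning to the start.

Shape 5 is a line segment drawn with `<line>`. Its stroke #ff0000 means engrave at S299, F2571. After flipping Y the toolpath is (175.9043,43.4562) → (209.3721,214.8900).

G21
G90
G00 X178.1397 Y33.4546
M3 S299
G01 X17.0278 Y132.7974 F2571
G01 X152.5467 Y237.0213
G01 X115.9872 Y125.6346
G01 X98.8728 Y165.7659
M5
G00 X66.8552 Y40.3885
M3 S299
G01 X186.8613 Y73.8269 F2571
G01 X176.9601 Y152.7148
M5
G00 X145.9938 Y115.5508
M3 S299
G01 X167.2461 Y180.0455 F2571
G01 X218.1366 Y225.6451
G01 X145.9938 Y115.5508
M5
G00 X12.1876 Y118.2730
M3 S299
G01 X65.1028 Y167.1550 F2571
G01 X113.9848 Y114.2398
G01 X61.0696 Y65.3578
G01 X12.1876 Y118.2730
M5
G00 X175.9043 Y43.4562
M3 S299
G01 X209.3721 Y214.8900 F2571
M5
G00 X0.0000 Y0.0000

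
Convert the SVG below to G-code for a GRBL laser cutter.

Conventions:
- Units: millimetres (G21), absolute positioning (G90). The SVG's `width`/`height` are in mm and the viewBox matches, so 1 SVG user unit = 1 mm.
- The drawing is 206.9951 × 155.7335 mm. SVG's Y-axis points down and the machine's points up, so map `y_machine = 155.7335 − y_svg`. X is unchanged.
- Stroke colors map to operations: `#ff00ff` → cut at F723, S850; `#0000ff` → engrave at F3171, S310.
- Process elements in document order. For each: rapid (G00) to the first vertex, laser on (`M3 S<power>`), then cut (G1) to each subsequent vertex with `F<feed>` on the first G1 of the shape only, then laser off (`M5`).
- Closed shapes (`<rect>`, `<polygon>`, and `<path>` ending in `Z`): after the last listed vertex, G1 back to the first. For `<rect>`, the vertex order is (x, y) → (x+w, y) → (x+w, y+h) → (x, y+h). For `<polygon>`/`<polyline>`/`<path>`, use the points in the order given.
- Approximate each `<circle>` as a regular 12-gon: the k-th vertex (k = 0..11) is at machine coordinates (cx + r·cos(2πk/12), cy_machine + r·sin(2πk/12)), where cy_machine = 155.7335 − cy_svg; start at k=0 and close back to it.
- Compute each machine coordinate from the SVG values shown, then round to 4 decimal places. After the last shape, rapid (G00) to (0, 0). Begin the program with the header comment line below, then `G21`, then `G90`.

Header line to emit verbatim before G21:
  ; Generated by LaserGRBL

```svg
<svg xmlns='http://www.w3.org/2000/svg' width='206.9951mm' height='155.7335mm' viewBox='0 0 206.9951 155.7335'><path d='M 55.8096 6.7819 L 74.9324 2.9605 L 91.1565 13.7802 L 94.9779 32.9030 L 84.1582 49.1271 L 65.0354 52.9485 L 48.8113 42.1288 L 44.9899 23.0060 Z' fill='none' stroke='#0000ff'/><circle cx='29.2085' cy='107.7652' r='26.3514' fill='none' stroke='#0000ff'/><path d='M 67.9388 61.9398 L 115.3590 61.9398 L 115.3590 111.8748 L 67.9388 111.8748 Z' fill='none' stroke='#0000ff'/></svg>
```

viewBox `0 0 206.9951 155.7335` with mm width/height → 1 unit = 1 mm. Flip: y_m = 155.7335 − y_svg.

**Shape 1** — `<path>` regular polygon, stroke `#0000ff` → engrave (S310, F3171). Machine vertices: (55.8096,148.9516) → (74.9324,152.7730) → (91.1565,141.9533) → (94.9779,122.8305) → (84.1582,106.6064) → (65.0354,102.7850) → (48.8113,113.6047) → (44.9899,132.7275) → (55.8096,148.9516). Closed: final G1 returns to the first vertex.

**Shape 2** — `<circle>` circle, stroke `#0000ff` → engrave (S310, F3171). Machine vertices: (55.5599,47.9683) → (52.0295,61.1440) → (42.3842,70.7893) → (29.2085,74.3197) → (16.0328,70.7893) → (6.3875,61.1440) → (2.8571,47.9683) → (6.3875,34.7926) → (16.0328,25.1473) → (29.2085,21.6169) → (42.3842,25.1473) → (52.0295,34.7926) → (55.5599,47.9683). Closed: final G1 returns to the first vertex.

**Shape 3** — `<path>` rectangle, stroke `#0000ff` → engrave (S310, F3171). Machine vertices: (67.9388,93.7937) → (115.3590,93.7937) → (115.3590,43.8587) → (67.9388,43.8587) → (67.9388,93.7937). Closed: final G1 returns to the first vertex.

; Generated by LaserGRBL
G21
G90
G00 X55.8096 Y148.9516
M3 S310
G1 X74.9324 Y152.7730 F3171
G1 X91.1565 Y141.9533
G1 X94.9779 Y122.8305
G1 X84.1582 Y106.6064
G1 X65.0354 Y102.7850
G1 X48.8113 Y113.6047
G1 X44.9899 Y132.7275
G1 X55.8096 Y148.9516
M5
G00 X55.5599 Y47.9683
M3 S310
G1 X52.0295 Y61.1440 F3171
G1 X42.3842 Y70.7893
G1 X29.2085 Y74.3197
G1 X16.0328 Y70.7893
G1 X6.3875 Y61.1440
G1 X2.8571 Y47.9683
G1 X6.3875 Y34.7926
G1 X16.0328 Y25.1473
G1 X29.2085 Y21.6169
G1 X42.3842 Y25.1473
G1 X52.0295 Y34.7926
G1 X55.5599 Y47.9683
M5
G00 X67.9388 Y93.7937
M3 S310
G1 X115.3590 Y93.7937 F3171
G1 X115.3590 Y43.8587
G1 X67.9388 Y43.8587
G1 X67.9388 Y93.7937
M5
G00 X0.0000 Y0.0000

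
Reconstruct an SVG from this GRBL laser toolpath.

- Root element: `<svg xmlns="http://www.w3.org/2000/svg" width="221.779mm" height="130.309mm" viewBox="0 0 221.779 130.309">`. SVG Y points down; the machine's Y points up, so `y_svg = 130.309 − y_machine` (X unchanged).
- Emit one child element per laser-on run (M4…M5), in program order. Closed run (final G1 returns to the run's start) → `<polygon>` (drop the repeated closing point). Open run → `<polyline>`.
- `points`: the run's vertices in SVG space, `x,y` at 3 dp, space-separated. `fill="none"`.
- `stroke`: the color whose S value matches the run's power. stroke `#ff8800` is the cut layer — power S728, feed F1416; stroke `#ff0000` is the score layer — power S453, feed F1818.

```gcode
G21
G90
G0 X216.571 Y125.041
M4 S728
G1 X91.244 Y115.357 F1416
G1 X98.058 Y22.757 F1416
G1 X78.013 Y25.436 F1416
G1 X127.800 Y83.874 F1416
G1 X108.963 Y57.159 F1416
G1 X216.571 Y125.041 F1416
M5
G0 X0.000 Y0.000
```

<svg xmlns="http://www.w3.org/2000/svg" width="221.779mm" height="130.309mm" viewBox="0 0 221.779 130.309">
  <polygon points="216.571,5.268 91.244,14.952 98.058,107.552 78.013,104.873 127.800,46.435 108.963,73.150" fill="none" stroke="#ff8800"/>
</svg>

Each laser-on run becomes one SVG element. Flip Y back into SVG space with y_svg = 130.309 − y_machine. Every run uses S728, so all elements get stroke `#ff8800` (cut).

Run 1: The run returns to its start, so emit a `<polygon>` with points (Y-flipped): 216.571,5.268 91.244,14.952 98.058,107.552 78.013,104.873 127.800,46.435 108.963,73.150.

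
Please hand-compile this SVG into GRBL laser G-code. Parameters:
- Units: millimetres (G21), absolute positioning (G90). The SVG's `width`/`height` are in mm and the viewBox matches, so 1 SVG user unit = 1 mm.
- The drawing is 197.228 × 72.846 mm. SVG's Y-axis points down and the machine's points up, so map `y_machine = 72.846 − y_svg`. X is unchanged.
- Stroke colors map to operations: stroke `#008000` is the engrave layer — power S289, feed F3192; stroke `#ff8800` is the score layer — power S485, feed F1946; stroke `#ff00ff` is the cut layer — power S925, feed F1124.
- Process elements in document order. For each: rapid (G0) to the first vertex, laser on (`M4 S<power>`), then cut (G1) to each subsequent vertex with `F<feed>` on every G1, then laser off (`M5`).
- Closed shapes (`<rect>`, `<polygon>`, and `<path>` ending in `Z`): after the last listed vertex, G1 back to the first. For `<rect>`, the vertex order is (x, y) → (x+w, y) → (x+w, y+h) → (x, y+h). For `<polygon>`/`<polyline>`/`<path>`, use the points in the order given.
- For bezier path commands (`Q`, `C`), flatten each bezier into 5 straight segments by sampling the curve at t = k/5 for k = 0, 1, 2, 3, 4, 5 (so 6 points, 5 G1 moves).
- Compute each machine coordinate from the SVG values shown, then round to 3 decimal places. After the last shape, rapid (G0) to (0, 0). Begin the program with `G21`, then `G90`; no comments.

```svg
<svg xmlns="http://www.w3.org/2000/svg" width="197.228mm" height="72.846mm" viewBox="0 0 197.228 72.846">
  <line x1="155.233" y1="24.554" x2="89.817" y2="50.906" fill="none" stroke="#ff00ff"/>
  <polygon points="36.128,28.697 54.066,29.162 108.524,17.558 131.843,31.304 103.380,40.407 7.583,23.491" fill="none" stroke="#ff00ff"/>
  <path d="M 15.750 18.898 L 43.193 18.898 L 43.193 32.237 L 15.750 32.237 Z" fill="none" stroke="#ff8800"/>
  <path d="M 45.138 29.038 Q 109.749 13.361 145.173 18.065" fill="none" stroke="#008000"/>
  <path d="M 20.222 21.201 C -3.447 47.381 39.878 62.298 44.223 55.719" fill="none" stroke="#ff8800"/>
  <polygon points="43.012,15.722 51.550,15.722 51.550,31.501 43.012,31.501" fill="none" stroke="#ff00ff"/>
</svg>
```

G21
G90
G0 X155.233 Y48.292
M4 S925
G1 X89.817 Y21.940 F1124
M5
G0 X36.128 Y44.149
M4 S925
G1 X54.066 Y43.684 F1124
G1 X108.524 Y55.288 F1124
G1 X131.843 Y41.542 F1124
G1 X103.380 Y32.439 F1124
G1 X7.583 Y49.355 F1124
G1 X36.128 Y44.149 F1124
M5
G0 X15.750 Y53.948
M4 S485
G1 X43.193 Y53.948 F1946
G1 X43.193 Y40.609 F1946
G1 X15.750 Y40.609 F1946
G1 X15.750 Y53.948 F1946
M5
G0 X45.138 Y43.808
M4 S289
G1 X69.815 Y49.264 F3192
G1 X92.157 Y53.089 F3192
G1 X112.164 Y55.283 F3192
G1 X129.836 Y55.847 F3192
G1 X145.173 Y54.781 F3192
M5
G0 X20.222 Y51.645
M4 S485
G1 X13.212 Y37.370 F1946
G1 X17.194 Y26.290 F1946
G1 X27.081 Y18.895 F1946
G1 X37.786 Y15.677 F1946
G1 X44.223 Y17.127 F1946
M5
G0 X43.012 Y57.124
M4 S925
G1 X51.550 Y57.124 F1124
G1 X51.550 Y41.345 F1124
G1 X43.012 Y41.345 F1124
G1 X43.012 Y57.124 F1124
M5
G0 X0.000 Y0.000

viewBox `0 0 197.228 72.846` with mm width/height → 1 unit = 1 mm. Flip: y_m = 72.846 − y_svg.

**Shape 1** — `<line>` line segment, stroke `#ff00ff` → cut (S925, F1124). Machine vertices: (155.233,48.292) → (89.817,21.940). Open path.

**Shape 2** — `<polygon>` closed polygon, stroke `#ff00ff` → cut (S925, F1124). Machine vertices: (36.128,44.149) → (54.066,43.684) → (108.524,55.288) → (131.843,41.542) → (103.380,32.439) → (7.583,49.355) → (36.128,44.149). Closed: final G1 returns to the first vertex.

**Shape 3** — `<path>` rectangle, stroke `#ff8800` → score (S485, F1946). Machine vertices: (15.750,53.948) → (43.193,53.948) → (43.193,40.609) → (15.750,40.609) → (15.750,53.948). Closed: final G1 returns to the first vertex.

**Shape 4** — `<path>` quadratic bezier, stroke `#008000` → engrave (S289, F3192). Control points (SVG): P0=(45.138,29.038), P1=(109.749,13.361), P2=(145.173,18.065); sampled at t=k/5. Machine vertices: (45.138,43.808) → (69.815,49.264) → (92.157,53.089) → (112.164,55.283) → (129.836,55.847) → (145.173,54.781). Open path.

**Shape 5** — `<path>` cubic bezier, stroke `#ff8800` → score (S485, F1946). Control points (SVG): P0=(20.222,21.201), P1=(-3.447,47.381), P2=(39.878,62.298), P3=(44.223,55.719); sampled at t=k/5. Machine vertices: (20.222,51.645) → (13.212,37.370) → (17.194,26.290) → (27.081,18.895) → (37.786,15.677) → (44.223,17.127). Open path.

**Shape 6** — `<polygon>` rectangle, stroke `#ff00ff` → cut (S925, F1124). Machine vertices: (43.012,57.124) → (51.550,57.124) → (51.550,41.345) → (43.012,41.345) → (43.012,57.124). Closed: final G1 returns to the first vertex.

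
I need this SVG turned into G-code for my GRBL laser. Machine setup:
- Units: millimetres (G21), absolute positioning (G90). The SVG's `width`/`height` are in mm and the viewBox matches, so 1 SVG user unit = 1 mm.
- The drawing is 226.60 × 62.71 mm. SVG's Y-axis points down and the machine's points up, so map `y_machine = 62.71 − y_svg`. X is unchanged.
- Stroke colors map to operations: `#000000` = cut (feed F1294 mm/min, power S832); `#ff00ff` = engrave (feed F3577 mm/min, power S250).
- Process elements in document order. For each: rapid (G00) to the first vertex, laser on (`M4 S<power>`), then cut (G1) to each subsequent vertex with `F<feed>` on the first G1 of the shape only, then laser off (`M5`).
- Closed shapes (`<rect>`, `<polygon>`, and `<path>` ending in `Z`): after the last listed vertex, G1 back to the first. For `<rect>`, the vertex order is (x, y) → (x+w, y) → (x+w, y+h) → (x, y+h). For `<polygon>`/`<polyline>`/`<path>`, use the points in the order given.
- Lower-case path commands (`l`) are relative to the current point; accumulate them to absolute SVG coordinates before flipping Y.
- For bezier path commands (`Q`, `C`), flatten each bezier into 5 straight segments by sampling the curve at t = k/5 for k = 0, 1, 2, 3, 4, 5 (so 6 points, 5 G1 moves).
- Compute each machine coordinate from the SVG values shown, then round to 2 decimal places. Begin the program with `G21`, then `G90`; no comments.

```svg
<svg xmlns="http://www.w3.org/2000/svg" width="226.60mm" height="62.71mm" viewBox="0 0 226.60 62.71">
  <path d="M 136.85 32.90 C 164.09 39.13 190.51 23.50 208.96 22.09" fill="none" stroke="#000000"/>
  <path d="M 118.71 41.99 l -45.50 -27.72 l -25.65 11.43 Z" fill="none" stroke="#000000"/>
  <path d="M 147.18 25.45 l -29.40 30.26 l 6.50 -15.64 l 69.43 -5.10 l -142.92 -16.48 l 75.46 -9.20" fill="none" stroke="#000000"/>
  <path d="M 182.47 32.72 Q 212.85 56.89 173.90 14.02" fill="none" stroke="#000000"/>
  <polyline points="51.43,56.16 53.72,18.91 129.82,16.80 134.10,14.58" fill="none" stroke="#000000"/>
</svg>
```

G21
G90
G00 X136.85 Y29.81
M4 S832
G1 X153.04 Y28.41 F1294
G1 X168.69 Y30.52
G1 X183.45 Y34.41
G1 X196.99 Y38.36
G1 X208.96 Y40.62
M5
G00 X118.71 Y20.72
M4 S832
G1 X73.21 Y48.44 F1294
G1 X47.56 Y37.01
G1 X118.71 Y20.72
M5
G00 X147.18 Y37.26
M4 S832
G1 X117.78 Y7.00 F1294
G1 X124.28 Y22.64
G1 X193.71 Y27.74
G1 X50.79 Y44.22
G1 X126.25 Y53.42
M5
G00 X182.47 Y29.99
M4 S832
G1 X191.85 Y23.00 F1294
G1 X195.68 Y21.38
G1 X193.97 Y25.12
G1 X186.71 Y34.22
G1 X173.90 Y48.69
M5
G00 X51.43 Y6.55
M4 S832
G1 X53.72 Y43.80 F1294
G1 X129.82 Y45.91
G1 X134.10 Y48.13
M5

1 u = 1 mm; y_m = 62.71 − y.

[1] `<path>` cubic bezier, #000000→cut S832 F1294: (136.85,29.81) → (153.04,28.41) → (168.69,30.52) → (183.45,34.41) → (196.99,38.36) → (208.96,40.62)

[2] `<path>` closed polygon, #000000→cut S832 F1294: (118.71,20.72) → (73.21,48.44) → (47.56,37.01) → (118.71,20.72) (closed)

[3] `<path>` open polyline, #000000→cut S832 F1294: (147.18,37.26) → (117.78,7.00) → (124.28,22.64) → (193.71,27.74) → (50.79,44.22) → (126.25,53.42)

[4] `<path>` quadratic bezier, #000000→cut S832 F1294: (182.47,29.99) → (191.85,23.00) → (195.68,21.38) → (193.97,25.12) → (186.71,34.22) → (173.90,48.69)

[5] `<polyline>` open polyline, #000000→cut S832 F1294: (51.43,6.55) → (53.72,43.80) → (129.82,45.91) → (134.10,48.13)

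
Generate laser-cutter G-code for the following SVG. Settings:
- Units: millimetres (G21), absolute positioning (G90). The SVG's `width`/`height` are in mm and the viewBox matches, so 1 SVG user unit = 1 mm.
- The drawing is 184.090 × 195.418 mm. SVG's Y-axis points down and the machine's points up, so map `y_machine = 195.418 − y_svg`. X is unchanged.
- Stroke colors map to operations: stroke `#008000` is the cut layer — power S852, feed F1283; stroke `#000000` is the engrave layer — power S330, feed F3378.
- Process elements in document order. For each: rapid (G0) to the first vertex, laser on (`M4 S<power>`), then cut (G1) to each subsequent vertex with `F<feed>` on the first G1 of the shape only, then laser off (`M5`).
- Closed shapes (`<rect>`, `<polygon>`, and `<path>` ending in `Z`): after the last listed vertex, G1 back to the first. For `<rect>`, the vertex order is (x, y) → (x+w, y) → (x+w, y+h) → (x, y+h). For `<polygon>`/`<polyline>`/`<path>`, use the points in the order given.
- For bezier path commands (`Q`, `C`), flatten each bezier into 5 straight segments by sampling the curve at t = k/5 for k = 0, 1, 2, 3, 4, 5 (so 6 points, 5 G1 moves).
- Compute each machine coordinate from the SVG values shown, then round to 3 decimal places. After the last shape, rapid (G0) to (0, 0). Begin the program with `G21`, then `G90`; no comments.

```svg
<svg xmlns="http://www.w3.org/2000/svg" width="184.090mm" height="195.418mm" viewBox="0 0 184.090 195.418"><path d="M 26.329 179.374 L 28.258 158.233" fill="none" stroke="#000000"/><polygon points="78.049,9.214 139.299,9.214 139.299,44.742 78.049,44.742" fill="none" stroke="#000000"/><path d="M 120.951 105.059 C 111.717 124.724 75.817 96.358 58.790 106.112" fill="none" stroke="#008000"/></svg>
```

Since the viewBox matches the mm dimensions, user units are millimetres directly. The only transform is the Y-flip y_m = 195.418 − y_svg.

Shape 1 is a line segment drawn with `<path>`. Its stroke #000000 means engrave at S330, F3378. After flipping Y the toolpath is (26.329,16.044) → (28.258,37.185).

Shape 2 is a rectangle drawn with `<polygon>`. Its stroke #000000 means engrave at S330, F3378. After flipping Y the toolpath is (78.049,186.204) → (139.299,186.204) → (139.299,150.676) → (78.049,150.676) → (78.049,186.204), returning to the start.

Shape 3 is a cubic bezier drawn with `<path>`. Its stroke #008000 means cut at S852, F1283. After flipping Y the toolpath is (120.951,90.359) → (112.575,83.635) → (99.985,84.302) → (85.367,88.227) → (70.907,91.273) → (58.790,89.306).

G21
G90
G0 X26.329 Y16.044
M4 S330
G1 X28.258 Y37.185 F3378
M5
G0 X78.049 Y186.204
M4 S330
G1 X139.299 Y186.204 F3378
G1 X139.299 Y150.676
G1 X78.049 Y150.676
G1 X78.049 Y186.204
M5
G0 X120.951 Y90.359
M4 S852
G1 X112.575 Y83.635 F1283
G1 X99.985 Y84.302
G1 X85.367 Y88.227
G1 X70.907 Y91.273
G1 X58.790 Y89.306
M5
G0 X0.000 Y0.000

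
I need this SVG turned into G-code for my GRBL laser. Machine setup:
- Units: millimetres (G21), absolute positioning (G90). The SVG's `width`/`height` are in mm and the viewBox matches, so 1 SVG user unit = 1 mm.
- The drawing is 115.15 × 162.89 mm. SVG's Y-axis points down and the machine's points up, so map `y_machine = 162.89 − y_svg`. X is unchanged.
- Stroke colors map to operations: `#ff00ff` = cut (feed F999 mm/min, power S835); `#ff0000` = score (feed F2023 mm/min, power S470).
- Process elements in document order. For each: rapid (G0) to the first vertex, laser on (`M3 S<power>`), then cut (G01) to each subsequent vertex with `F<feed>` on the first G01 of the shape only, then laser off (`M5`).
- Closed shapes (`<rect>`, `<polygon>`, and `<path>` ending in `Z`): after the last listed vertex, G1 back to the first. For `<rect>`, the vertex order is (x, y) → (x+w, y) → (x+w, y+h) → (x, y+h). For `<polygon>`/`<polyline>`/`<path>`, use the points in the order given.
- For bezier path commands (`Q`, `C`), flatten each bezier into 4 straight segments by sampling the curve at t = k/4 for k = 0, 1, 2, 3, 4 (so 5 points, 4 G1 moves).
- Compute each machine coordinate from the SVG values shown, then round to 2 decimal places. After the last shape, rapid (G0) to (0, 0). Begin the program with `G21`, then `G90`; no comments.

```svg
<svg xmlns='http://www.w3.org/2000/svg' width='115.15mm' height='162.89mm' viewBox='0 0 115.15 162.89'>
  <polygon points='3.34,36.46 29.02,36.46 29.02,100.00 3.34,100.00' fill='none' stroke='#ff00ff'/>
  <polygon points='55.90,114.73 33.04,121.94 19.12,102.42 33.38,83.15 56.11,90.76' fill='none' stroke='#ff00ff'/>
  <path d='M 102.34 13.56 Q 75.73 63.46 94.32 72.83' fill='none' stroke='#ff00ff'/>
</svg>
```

1 u = 1 mm; y_m = 162.89 − y.

[1] `<polygon>` rectangle, #ff00ff→cut S835 F999: (3.34,126.43) → (29.02,126.43) → (29.02,62.89) → (3.34,62.89) → (3.34,126.43) (closed)

[2] `<polygon>` regular polygon, #ff00ff→cut S835 F999: (55.90,48.16) → (33.04,40.95) → (19.12,60.47) → (33.38,79.74) → (56.11,72.13) → (55.90,48.16) (closed)

[3] `<path>` quadratic bezier, #ff00ff→cut S835 F999: (102.34,149.33) → (91.86,126.91) → (87.03,109.56) → (87.85,97.28) → (94.32,90.06)

G21
G90
G0 X3.34 Y126.43
M3 S835
G01 X29.02 Y126.43 F999
G01 X29.02 Y62.89
G01 X3.34 Y62.89
G01 X3.34 Y126.43
M5
G0 X55.90 Y48.16
M3 S835
G01 X33.04 Y40.95 F999
G01 X19.12 Y60.47
G01 X33.38 Y79.74
G01 X56.11 Y72.13
G01 X55.90 Y48.16
M5
G0 X102.34 Y149.33
M3 S835
G01 X91.86 Y126.91 F999
G01 X87.03 Y109.56
G01 X87.85 Y97.28
G01 X94.32 Y90.06
M5
G0 X0.00 Y0.00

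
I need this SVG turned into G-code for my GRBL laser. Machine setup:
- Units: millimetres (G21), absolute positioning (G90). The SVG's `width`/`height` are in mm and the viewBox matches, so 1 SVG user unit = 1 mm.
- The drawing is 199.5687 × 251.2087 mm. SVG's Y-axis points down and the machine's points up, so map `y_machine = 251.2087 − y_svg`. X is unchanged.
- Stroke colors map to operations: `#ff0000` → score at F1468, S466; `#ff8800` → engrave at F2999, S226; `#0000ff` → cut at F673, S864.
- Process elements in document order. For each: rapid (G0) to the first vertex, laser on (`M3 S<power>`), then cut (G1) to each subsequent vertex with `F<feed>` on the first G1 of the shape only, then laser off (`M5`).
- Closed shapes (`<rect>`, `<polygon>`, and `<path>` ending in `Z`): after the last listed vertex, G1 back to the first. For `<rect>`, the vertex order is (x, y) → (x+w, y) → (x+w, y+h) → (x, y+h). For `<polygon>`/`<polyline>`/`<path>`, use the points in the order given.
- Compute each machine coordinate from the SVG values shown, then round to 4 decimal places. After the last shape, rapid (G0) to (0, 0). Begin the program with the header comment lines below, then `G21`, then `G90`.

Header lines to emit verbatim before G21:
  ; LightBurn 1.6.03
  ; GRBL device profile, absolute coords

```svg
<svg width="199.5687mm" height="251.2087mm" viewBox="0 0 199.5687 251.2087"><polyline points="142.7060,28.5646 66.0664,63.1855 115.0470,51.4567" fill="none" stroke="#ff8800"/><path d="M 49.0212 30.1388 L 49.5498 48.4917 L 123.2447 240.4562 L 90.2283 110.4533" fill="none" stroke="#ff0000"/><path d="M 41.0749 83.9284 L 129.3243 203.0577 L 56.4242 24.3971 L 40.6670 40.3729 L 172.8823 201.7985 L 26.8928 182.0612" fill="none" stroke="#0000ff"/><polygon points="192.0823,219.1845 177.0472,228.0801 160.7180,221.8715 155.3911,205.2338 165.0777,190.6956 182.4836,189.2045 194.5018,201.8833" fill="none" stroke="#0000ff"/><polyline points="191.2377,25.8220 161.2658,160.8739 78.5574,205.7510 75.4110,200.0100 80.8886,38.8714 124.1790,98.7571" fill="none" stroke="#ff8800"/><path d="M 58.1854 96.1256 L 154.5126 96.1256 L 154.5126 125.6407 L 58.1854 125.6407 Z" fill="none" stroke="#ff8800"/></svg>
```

viewBox `0 0 199.5687 251.2087` with mm width/height → 1 unit = 1 mm. Flip: y_m = 251.2087 − y_svg.

**Shape 1** — `<polyline>` open polyline, stroke `#ff8800` → engrave (S226, F2999). Machine vertices: (142.7060,222.6441) → (66.0664,188.0232) → (115.0470,199.7520). Open path.

**Shape 2** — `<path>` open polyline, stroke `#ff0000` → score (S466, F1468). Machine vertices: (49.0212,221.0699) → (49.5498,202.7170) → (123.2447,10.7525) → (90.2283,140.7554). Open path.

**Shape 3** — `<path>` open polyline, stroke `#0000ff` → cut (S864, F673). Machine vertices: (41.0749,167.2803) → (129.3243,48.1510) → (56.4242,226.8116) → (40.6670,210.8358) → (172.8823,49.4102) → (26.8928,69.1475). Open path.

**Shape 4** — `<polygon>` regular polygon, stroke `#0000ff` → cut (S864, F673). Machine vertices: (192.0823,32.0242) → (177.0472,23.1286) → (160.7180,29.3372) → (155.3911,45.9749) → (165.0777,60.5131) → (182.4836,62.0042) → (194.5018,49.3254) → (192.0823,32.0242). Closed: final G1 returns to the first vertex.

**Shape 5** — `<polyline>` open polyline, stroke `#ff8800` → engrave (S226, F2999). Machine vertices: (191.2377,225.3867) → (161.2658,90.3348) → (78.5574,45.4577) → (75.4110,51.1987) → (80.8886,212.3373) → (124.1790,152.4516). Open path.

**Shape 6** — `<path>` rectangle, stroke `#ff8800` → engrave (S226, F2999). Machine vertices: (58.1854,155.0831) → (154.5126,155.0831) → (154.5126,125.5680) → (58.1854,125.5680) → (58.1854,155.0831). Closed: final G1 returns to the first vertex.

; LightBurn 1.6.03
; GRBL device profile, absolute coords
G21
G90
G0 X142.7060 Y222.6441
M3 S226
G1 X66.0664 Y188.0232 F2999
G1 X115.0470 Y199.7520
M5
G0 X49.0212 Y221.0699
M3 S466
G1 X49.5498 Y202.7170 F1468
G1 X123.2447 Y10.7525
G1 X90.2283 Y140.7554
M5
G0 X41.0749 Y167.2803
M3 S864
G1 X129.3243 Y48.1510 F673
G1 X56.4242 Y226.8116
G1 X40.6670 Y210.8358
G1 X172.8823 Y49.4102
G1 X26.8928 Y69.1475
M5
G0 X192.0823 Y32.0242
M3 S864
G1 X177.0472 Y23.1286 F673
G1 X160.7180 Y29.3372
G1 X155.3911 Y45.9749
G1 X165.0777 Y60.5131
G1 X182.4836 Y62.0042
G1 X194.5018 Y49.3254
G1 X192.0823 Y32.0242
M5
G0 X191.2377 Y225.3867
M3 S226
G1 X161.2658 Y90.3348 F2999
G1 X78.5574 Y45.4577
G1 X75.4110 Y51.1987
G1 X80.8886 Y212.3373
G1 X124.1790 Y152.4516
M5
G0 X58.1854 Y155.0831
M3 S226
G1 X154.5126 Y155.0831 F2999
G1 X154.5126 Y125.5680
G1 X58.1854 Y125.5680
G1 X58.1854 Y155.0831
M5
G0 X0.0000 Y0.0000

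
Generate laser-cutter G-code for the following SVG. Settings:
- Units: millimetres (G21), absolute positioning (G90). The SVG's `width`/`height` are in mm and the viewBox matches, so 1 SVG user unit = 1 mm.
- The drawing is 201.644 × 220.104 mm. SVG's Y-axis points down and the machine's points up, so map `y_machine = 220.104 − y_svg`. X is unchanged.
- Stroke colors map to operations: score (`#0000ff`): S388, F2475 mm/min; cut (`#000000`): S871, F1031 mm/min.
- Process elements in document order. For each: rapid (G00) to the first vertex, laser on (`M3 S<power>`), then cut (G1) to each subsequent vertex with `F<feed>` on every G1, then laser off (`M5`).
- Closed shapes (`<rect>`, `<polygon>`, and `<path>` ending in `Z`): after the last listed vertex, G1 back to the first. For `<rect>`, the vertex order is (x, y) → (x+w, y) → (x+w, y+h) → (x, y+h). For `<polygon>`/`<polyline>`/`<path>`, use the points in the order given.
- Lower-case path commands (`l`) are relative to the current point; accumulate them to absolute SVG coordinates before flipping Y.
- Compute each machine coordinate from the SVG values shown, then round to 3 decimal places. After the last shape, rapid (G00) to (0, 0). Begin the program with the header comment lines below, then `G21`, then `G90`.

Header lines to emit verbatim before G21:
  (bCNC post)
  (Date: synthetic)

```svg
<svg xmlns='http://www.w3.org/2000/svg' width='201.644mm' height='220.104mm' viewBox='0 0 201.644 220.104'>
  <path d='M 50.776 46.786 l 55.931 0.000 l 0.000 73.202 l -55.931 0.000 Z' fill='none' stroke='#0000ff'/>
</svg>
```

Since the viewBox matches the mm dimensions, user units are millimetres directly. The only transform is the Y-flip y_m = 220.104 − y_svg.

Shape 1 is a rectangle drawn with `<path>`. Its stroke #0000ff means score at S388, F2475. After flipping Y the toolpath is (50.776,173.318) → (106.707,173.318) → (106.707,100.116) → (50.776,100.116) → (50.776,173.318), returning to the start.

(bCNC post)
(Date: synthetic)
G21
G90
G00 X50.776 Y173.318
M3 S388
G1 X106.707 Y173.318 F2475
G1 X106.707 Y100.116 F2475
G1 X50.776 Y100.116 F2475
G1 X50.776 Y173.318 F2475
M5
G00 X0.000 Y0.000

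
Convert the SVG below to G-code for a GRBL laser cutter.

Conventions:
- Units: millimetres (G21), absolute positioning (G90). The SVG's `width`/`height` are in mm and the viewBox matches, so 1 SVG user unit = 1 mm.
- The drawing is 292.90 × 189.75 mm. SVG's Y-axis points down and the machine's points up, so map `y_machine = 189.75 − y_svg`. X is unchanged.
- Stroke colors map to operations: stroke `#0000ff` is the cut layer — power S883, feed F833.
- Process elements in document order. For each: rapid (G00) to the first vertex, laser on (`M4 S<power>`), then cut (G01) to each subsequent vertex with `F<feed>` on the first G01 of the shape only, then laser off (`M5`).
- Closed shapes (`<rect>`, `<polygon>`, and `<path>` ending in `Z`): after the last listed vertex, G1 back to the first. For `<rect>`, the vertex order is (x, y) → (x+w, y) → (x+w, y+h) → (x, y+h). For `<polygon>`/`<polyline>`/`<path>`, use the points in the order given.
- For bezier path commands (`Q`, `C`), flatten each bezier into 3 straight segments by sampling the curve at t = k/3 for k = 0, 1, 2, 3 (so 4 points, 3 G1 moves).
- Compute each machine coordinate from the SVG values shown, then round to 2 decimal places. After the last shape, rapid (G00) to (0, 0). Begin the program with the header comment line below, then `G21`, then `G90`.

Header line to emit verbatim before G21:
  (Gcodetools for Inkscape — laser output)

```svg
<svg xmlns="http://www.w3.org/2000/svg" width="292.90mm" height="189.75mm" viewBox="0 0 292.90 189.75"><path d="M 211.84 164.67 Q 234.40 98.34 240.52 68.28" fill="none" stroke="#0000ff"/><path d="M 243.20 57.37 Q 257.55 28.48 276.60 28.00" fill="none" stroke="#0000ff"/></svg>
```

1 u = 1 mm; y_m = 189.75 − y.

[1] `<path>` quadratic bezier, #0000ff→cut S883 F833: (211.84,25.08) → (225.05,65.27) → (234.61,97.40) → (240.52,121.47)

[2] `<path>` quadratic bezier, #0000ff→cut S883 F833: (243.20,132.38) → (253.29,148.48) → (264.42,158.27) → (276.60,161.75)

(Gcodetools for Inkscape — laser output)
G21
G90
G00 X211.84 Y25.08
M4 S883
G01 X225.05 Y65.27 F833
G01 X234.61 Y97.40
G01 X240.52 Y121.47
M5
G00 X243.20 Y132.38
M4 S883
G01 X253.29 Y148.48 F833
G01 X264.42 Y158.27
G01 X276.60 Y161.75
M5
G00 X0.00 Y0.00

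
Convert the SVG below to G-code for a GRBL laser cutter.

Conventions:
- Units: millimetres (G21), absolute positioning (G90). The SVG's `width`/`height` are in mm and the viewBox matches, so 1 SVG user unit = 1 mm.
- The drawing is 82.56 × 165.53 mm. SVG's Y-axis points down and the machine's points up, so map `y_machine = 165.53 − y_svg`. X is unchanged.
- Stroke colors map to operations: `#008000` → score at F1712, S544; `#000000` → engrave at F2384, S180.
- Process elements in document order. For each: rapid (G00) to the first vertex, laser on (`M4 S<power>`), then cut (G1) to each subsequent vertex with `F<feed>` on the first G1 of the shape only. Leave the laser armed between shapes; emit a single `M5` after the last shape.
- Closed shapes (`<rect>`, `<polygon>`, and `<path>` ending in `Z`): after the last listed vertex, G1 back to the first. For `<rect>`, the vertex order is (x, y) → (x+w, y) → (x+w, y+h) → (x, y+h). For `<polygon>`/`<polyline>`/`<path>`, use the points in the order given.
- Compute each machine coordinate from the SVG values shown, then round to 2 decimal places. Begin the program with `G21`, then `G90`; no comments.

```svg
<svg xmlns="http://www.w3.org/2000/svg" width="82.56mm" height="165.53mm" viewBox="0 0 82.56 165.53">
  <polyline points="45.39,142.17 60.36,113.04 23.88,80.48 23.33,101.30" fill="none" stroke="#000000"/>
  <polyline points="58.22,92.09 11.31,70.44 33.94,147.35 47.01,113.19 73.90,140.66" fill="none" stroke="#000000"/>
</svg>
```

1 u = 1 mm; y_m = 165.53 − y.

[1] `<polyline>` open polyline, #000000→engrave S180 F2384: (45.39,23.36) → (60.36,52.49) → (23.88,85.05) → (23.33,64.23)

[2] `<polyline>` open polyline, #000000→engrave S180 F2384: (58.22,73.44) → (11.31,95.09) → (33.94,18.18) → (47.01,52.34) → (73.90,24.87)

G21
G90
G00 X45.39 Y23.36
M4 S180
G1 X60.36 Y52.49 F2384
G1 X23.88 Y85.05
G1 X23.33 Y64.23
G00 X58.22 Y73.44
M4 S180
G1 X11.31 Y95.09 F2384
G1 X33.94 Y18.18
G1 X47.01 Y52.34
G1 X73.90 Y24.87
M5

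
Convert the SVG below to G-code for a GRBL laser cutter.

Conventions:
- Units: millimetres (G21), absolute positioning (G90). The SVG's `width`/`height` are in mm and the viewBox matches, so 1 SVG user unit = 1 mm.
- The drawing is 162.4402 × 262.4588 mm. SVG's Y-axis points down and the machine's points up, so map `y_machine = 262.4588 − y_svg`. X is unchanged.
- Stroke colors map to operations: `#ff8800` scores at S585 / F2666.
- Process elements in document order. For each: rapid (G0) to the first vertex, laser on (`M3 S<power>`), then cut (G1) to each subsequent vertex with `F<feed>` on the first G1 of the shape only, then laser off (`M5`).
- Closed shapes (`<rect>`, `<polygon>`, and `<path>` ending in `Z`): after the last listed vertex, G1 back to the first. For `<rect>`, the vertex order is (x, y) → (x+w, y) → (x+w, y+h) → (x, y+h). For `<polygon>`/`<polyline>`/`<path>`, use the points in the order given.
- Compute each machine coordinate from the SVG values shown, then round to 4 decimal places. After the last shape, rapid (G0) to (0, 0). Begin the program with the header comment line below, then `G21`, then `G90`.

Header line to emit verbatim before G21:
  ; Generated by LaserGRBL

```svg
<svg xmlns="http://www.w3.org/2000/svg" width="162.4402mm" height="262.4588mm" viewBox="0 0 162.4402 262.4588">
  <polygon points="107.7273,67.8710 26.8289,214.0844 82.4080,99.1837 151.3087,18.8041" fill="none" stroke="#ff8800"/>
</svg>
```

; Generated by LaserGRBL
G21
G90
G0 X107.7273 Y194.5878
M3 S585
G1 X26.8289 Y48.3744 F2666
G1 X82.4080 Y163.2751
G1 X151.3087 Y243.6547
G1 X107.7273 Y194.5878
M5
G0 X0.0000 Y0.0000

1 u = 1 mm; y_m = 262.4588 − y.

[1] `<polygon>` closed polygon, #ff8800→score S585 F2666: (107.7273,194.5878) → (26.8289,48.3744) → (82.4080,163.2751) → (151.3087,243.6547) → (107.7273,194.5878) (closed)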